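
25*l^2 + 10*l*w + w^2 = (5*l + w)^2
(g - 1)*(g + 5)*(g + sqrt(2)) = g^3 + sqrt(2)*g^2 + 4*g^2 - 5*g + 4*sqrt(2)*g - 5*sqrt(2)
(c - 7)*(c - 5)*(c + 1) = c^3 - 11*c^2 + 23*c + 35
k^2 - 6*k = k*(k - 6)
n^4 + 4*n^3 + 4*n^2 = n^2*(n + 2)^2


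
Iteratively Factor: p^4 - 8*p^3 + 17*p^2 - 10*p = (p - 1)*(p^3 - 7*p^2 + 10*p) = (p - 5)*(p - 1)*(p^2 - 2*p) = p*(p - 5)*(p - 1)*(p - 2)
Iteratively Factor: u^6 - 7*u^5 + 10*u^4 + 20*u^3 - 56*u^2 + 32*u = (u - 1)*(u^5 - 6*u^4 + 4*u^3 + 24*u^2 - 32*u) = (u - 1)*(u + 2)*(u^4 - 8*u^3 + 20*u^2 - 16*u) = u*(u - 1)*(u + 2)*(u^3 - 8*u^2 + 20*u - 16) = u*(u - 4)*(u - 1)*(u + 2)*(u^2 - 4*u + 4) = u*(u - 4)*(u - 2)*(u - 1)*(u + 2)*(u - 2)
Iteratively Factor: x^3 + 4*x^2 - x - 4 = (x + 4)*(x^2 - 1) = (x + 1)*(x + 4)*(x - 1)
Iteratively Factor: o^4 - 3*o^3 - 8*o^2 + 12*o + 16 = (o - 2)*(o^3 - o^2 - 10*o - 8) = (o - 4)*(o - 2)*(o^2 + 3*o + 2) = (o - 4)*(o - 2)*(o + 2)*(o + 1)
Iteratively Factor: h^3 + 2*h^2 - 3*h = (h)*(h^2 + 2*h - 3) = h*(h + 3)*(h - 1)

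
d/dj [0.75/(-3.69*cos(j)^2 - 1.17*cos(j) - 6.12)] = -(5.535*cos(j) + 0.8775)*sin(j)/(3.69*cos(j)^2 + 1.17*cos(j) + 6.12)^2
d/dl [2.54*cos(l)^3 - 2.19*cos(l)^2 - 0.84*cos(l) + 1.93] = (-7.62*cos(l)^2 + 4.38*cos(l) + 0.84)*sin(l)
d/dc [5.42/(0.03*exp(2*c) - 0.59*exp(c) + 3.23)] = (3.1978 - 0.3252*exp(c))*exp(c)/(0.03*exp(2*c) - 0.59*exp(c) + 3.23)^2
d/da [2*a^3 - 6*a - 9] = 6*a^2 - 6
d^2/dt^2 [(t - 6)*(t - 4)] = 2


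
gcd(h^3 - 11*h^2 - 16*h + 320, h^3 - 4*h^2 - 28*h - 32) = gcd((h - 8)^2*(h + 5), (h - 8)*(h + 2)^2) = h - 8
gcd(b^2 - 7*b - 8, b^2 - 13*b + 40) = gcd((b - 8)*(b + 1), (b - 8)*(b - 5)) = b - 8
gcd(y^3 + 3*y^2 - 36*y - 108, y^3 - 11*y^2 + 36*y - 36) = y - 6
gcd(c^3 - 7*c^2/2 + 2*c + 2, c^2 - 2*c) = c - 2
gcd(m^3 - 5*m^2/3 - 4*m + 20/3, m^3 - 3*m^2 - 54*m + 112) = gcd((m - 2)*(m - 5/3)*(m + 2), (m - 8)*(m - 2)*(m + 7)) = m - 2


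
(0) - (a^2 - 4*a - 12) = -a^2 + 4*a + 12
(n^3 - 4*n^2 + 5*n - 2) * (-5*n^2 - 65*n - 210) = -5*n^5 - 45*n^4 + 25*n^3 + 525*n^2 - 920*n + 420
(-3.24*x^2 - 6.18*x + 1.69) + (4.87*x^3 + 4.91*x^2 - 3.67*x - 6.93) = 4.87*x^3 + 1.67*x^2 - 9.85*x - 5.24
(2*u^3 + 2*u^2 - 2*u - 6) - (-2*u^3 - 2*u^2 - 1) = 4*u^3 + 4*u^2 - 2*u - 5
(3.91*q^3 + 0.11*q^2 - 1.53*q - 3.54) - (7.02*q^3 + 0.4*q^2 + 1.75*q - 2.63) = -3.11*q^3 - 0.29*q^2 - 3.28*q - 0.91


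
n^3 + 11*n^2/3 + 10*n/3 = n*(n + 5/3)*(n + 2)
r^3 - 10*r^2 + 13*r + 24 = (r - 8)*(r - 3)*(r + 1)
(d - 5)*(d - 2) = d^2 - 7*d + 10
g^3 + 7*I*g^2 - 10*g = g*(g + 2*I)*(g + 5*I)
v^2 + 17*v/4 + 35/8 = (v + 7/4)*(v + 5/2)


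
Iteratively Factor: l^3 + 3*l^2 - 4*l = (l - 1)*(l^2 + 4*l) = (l - 1)*(l + 4)*(l)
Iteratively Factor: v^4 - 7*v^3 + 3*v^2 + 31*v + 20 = (v - 4)*(v^3 - 3*v^2 - 9*v - 5) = (v - 4)*(v + 1)*(v^2 - 4*v - 5) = (v - 5)*(v - 4)*(v + 1)*(v + 1)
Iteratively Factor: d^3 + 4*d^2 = (d)*(d^2 + 4*d) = d*(d + 4)*(d)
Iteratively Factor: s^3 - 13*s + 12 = (s - 3)*(s^2 + 3*s - 4) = (s - 3)*(s - 1)*(s + 4)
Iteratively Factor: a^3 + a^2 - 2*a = (a + 2)*(a^2 - a) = a*(a + 2)*(a - 1)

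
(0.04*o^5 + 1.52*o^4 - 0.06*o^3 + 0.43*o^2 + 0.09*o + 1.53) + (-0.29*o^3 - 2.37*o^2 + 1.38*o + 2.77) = 0.04*o^5 + 1.52*o^4 - 0.35*o^3 - 1.94*o^2 + 1.47*o + 4.3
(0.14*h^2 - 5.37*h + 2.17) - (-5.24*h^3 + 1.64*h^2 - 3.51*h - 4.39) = 5.24*h^3 - 1.5*h^2 - 1.86*h + 6.56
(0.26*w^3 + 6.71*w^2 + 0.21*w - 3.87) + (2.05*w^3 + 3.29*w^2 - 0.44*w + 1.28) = 2.31*w^3 + 10.0*w^2 - 0.23*w - 2.59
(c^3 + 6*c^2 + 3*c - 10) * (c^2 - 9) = c^5 + 6*c^4 - 6*c^3 - 64*c^2 - 27*c + 90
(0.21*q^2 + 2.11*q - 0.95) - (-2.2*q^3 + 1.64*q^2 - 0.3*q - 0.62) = 2.2*q^3 - 1.43*q^2 + 2.41*q - 0.33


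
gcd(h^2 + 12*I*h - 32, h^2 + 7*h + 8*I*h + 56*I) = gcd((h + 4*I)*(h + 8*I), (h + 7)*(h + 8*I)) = h + 8*I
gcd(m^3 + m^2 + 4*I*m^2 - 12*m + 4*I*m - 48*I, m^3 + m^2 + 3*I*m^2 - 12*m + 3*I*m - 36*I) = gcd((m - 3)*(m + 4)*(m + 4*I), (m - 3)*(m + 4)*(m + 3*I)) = m^2 + m - 12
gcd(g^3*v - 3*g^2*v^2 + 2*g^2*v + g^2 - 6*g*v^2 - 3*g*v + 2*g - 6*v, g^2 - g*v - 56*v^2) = 1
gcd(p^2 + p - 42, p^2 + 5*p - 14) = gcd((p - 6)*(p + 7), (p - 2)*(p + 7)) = p + 7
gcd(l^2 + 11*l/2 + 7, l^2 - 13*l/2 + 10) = 1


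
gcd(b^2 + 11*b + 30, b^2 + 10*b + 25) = b + 5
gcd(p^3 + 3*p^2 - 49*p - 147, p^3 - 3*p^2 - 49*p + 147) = p^2 - 49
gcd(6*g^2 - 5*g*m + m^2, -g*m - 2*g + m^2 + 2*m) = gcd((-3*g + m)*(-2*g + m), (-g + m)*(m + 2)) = 1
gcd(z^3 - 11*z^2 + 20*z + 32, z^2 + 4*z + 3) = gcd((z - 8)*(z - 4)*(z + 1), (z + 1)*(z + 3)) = z + 1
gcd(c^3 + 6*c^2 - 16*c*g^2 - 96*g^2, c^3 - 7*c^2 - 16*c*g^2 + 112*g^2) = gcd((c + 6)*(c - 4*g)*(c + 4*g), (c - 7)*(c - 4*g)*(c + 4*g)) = c^2 - 16*g^2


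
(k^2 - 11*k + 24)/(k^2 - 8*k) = (k - 3)/k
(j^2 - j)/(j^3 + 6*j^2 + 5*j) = (j - 1)/(j^2 + 6*j + 5)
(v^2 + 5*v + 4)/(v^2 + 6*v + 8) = (v + 1)/(v + 2)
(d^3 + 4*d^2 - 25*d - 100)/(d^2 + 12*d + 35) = (d^2 - d - 20)/(d + 7)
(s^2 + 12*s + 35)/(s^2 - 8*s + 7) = (s^2 + 12*s + 35)/(s^2 - 8*s + 7)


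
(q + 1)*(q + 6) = q^2 + 7*q + 6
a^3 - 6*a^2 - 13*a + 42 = (a - 7)*(a - 2)*(a + 3)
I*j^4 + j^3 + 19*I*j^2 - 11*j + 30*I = (j - 5*I)*(j + 2*I)*(j + 3*I)*(I*j + 1)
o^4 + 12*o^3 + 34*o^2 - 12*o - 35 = (o - 1)*(o + 1)*(o + 5)*(o + 7)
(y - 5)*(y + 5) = y^2 - 25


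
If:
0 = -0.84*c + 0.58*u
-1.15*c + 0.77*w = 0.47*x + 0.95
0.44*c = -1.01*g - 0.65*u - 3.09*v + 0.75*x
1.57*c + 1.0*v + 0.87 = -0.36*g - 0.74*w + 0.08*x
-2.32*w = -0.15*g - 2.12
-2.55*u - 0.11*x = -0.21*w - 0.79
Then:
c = 0.29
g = -17.04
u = 0.43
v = 4.70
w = -0.19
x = -3.05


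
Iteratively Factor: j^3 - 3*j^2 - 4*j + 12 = (j - 2)*(j^2 - j - 6) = (j - 2)*(j + 2)*(j - 3)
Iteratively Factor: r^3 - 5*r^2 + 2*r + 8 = (r + 1)*(r^2 - 6*r + 8) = (r - 2)*(r + 1)*(r - 4)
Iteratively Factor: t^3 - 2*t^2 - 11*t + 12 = (t + 3)*(t^2 - 5*t + 4) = (t - 4)*(t + 3)*(t - 1)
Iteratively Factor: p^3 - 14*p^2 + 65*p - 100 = (p - 5)*(p^2 - 9*p + 20) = (p - 5)*(p - 4)*(p - 5)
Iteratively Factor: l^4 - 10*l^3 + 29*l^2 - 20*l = (l - 4)*(l^3 - 6*l^2 + 5*l) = (l - 4)*(l - 1)*(l^2 - 5*l) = l*(l - 4)*(l - 1)*(l - 5)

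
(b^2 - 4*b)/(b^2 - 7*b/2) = 2*(b - 4)/(2*b - 7)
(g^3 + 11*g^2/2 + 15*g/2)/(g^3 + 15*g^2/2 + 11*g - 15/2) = g*(2*g + 5)/(2*g^2 + 9*g - 5)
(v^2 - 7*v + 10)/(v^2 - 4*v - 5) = (v - 2)/(v + 1)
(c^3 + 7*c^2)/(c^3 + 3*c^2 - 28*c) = c/(c - 4)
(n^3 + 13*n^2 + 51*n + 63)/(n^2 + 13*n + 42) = (n^2 + 6*n + 9)/(n + 6)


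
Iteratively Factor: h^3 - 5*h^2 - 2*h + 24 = (h + 2)*(h^2 - 7*h + 12) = (h - 4)*(h + 2)*(h - 3)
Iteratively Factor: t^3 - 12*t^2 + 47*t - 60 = (t - 4)*(t^2 - 8*t + 15) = (t - 4)*(t - 3)*(t - 5)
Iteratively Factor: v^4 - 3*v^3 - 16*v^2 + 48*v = (v - 3)*(v^3 - 16*v) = (v - 4)*(v - 3)*(v^2 + 4*v) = (v - 4)*(v - 3)*(v + 4)*(v)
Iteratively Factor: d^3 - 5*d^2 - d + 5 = (d + 1)*(d^2 - 6*d + 5) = (d - 1)*(d + 1)*(d - 5)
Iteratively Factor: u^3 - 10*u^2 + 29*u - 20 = (u - 5)*(u^2 - 5*u + 4) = (u - 5)*(u - 4)*(u - 1)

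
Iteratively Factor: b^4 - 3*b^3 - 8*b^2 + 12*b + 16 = (b - 4)*(b^3 + b^2 - 4*b - 4) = (b - 4)*(b - 2)*(b^2 + 3*b + 2) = (b - 4)*(b - 2)*(b + 1)*(b + 2)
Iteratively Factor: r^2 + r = (r)*(r + 1)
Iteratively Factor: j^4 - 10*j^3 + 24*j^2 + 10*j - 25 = (j - 1)*(j^3 - 9*j^2 + 15*j + 25) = (j - 5)*(j - 1)*(j^2 - 4*j - 5) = (j - 5)^2*(j - 1)*(j + 1)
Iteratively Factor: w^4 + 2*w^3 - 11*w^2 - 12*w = (w)*(w^3 + 2*w^2 - 11*w - 12) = w*(w - 3)*(w^2 + 5*w + 4) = w*(w - 3)*(w + 4)*(w + 1)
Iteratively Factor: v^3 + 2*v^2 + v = (v + 1)*(v^2 + v) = (v + 1)^2*(v)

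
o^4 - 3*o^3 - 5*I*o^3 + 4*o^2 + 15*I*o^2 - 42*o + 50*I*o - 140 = (o - 5)*(o + 2)*(o - 7*I)*(o + 2*I)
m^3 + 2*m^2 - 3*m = m*(m - 1)*(m + 3)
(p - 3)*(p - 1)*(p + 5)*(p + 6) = p^4 + 7*p^3 - 11*p^2 - 87*p + 90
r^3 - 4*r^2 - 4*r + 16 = (r - 4)*(r - 2)*(r + 2)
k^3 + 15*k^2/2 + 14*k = k*(k + 7/2)*(k + 4)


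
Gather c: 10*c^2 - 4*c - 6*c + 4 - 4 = 10*c^2 - 10*c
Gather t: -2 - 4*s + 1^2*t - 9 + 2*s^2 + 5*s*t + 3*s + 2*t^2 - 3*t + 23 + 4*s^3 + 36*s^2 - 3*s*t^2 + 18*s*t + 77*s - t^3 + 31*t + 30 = 4*s^3 + 38*s^2 + 76*s - t^3 + t^2*(2 - 3*s) + t*(23*s + 29) + 42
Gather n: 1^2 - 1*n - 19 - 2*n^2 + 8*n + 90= -2*n^2 + 7*n + 72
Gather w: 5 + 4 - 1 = 8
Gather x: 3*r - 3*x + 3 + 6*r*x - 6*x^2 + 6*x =3*r - 6*x^2 + x*(6*r + 3) + 3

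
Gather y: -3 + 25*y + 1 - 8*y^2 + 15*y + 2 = -8*y^2 + 40*y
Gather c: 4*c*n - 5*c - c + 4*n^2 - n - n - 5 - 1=c*(4*n - 6) + 4*n^2 - 2*n - 6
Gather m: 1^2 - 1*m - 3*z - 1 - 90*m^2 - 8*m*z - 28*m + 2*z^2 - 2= -90*m^2 + m*(-8*z - 29) + 2*z^2 - 3*z - 2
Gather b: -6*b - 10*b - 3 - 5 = -16*b - 8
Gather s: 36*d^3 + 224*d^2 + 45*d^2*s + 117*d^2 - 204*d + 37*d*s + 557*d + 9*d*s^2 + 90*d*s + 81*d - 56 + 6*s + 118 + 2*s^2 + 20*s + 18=36*d^3 + 341*d^2 + 434*d + s^2*(9*d + 2) + s*(45*d^2 + 127*d + 26) + 80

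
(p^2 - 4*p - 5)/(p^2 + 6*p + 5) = (p - 5)/(p + 5)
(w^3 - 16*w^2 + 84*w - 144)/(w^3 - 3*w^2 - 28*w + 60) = (w^2 - 10*w + 24)/(w^2 + 3*w - 10)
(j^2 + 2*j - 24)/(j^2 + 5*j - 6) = (j - 4)/(j - 1)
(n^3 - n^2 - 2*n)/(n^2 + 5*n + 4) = n*(n - 2)/(n + 4)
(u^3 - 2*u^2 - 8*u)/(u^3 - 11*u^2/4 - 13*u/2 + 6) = 4*u/(4*u - 3)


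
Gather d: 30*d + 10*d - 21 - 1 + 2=40*d - 20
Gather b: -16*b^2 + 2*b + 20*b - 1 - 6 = -16*b^2 + 22*b - 7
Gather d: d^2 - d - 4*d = d^2 - 5*d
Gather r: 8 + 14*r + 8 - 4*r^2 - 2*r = -4*r^2 + 12*r + 16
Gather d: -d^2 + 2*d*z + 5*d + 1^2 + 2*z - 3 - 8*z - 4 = -d^2 + d*(2*z + 5) - 6*z - 6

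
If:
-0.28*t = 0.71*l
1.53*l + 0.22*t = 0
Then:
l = 0.00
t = 0.00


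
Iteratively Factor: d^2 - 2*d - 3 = (d + 1)*(d - 3)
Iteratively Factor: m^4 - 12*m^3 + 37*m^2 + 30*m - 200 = (m + 2)*(m^3 - 14*m^2 + 65*m - 100) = (m - 5)*(m + 2)*(m^2 - 9*m + 20) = (m - 5)*(m - 4)*(m + 2)*(m - 5)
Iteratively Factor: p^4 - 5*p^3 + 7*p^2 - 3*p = (p)*(p^3 - 5*p^2 + 7*p - 3) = p*(p - 1)*(p^2 - 4*p + 3) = p*(p - 3)*(p - 1)*(p - 1)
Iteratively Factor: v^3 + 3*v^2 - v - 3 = (v - 1)*(v^2 + 4*v + 3) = (v - 1)*(v + 3)*(v + 1)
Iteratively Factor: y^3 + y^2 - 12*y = (y + 4)*(y^2 - 3*y) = y*(y + 4)*(y - 3)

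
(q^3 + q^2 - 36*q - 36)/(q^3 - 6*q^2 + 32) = (q^3 + q^2 - 36*q - 36)/(q^3 - 6*q^2 + 32)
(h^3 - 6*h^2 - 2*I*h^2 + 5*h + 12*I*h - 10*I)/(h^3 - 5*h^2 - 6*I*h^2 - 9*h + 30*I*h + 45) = (h^2 - h*(1 + 2*I) + 2*I)/(h^2 - 6*I*h - 9)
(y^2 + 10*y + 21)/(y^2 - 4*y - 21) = (y + 7)/(y - 7)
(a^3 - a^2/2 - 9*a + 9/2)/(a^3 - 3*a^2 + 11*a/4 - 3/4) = 2*(a^2 - 9)/(2*a^2 - 5*a + 3)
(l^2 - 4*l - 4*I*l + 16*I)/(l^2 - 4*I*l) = (l - 4)/l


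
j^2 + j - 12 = (j - 3)*(j + 4)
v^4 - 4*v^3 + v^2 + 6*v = v*(v - 3)*(v - 2)*(v + 1)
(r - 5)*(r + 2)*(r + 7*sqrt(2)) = r^3 - 3*r^2 + 7*sqrt(2)*r^2 - 21*sqrt(2)*r - 10*r - 70*sqrt(2)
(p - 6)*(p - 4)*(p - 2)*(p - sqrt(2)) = p^4 - 12*p^3 - sqrt(2)*p^3 + 12*sqrt(2)*p^2 + 44*p^2 - 44*sqrt(2)*p - 48*p + 48*sqrt(2)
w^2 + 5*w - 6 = (w - 1)*(w + 6)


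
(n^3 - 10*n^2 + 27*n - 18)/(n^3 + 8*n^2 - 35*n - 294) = (n^2 - 4*n + 3)/(n^2 + 14*n + 49)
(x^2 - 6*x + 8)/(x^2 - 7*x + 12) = (x - 2)/(x - 3)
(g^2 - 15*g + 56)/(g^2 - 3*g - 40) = (g - 7)/(g + 5)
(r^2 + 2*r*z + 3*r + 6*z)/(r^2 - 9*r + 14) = (r^2 + 2*r*z + 3*r + 6*z)/(r^2 - 9*r + 14)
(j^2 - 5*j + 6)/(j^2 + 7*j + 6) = (j^2 - 5*j + 6)/(j^2 + 7*j + 6)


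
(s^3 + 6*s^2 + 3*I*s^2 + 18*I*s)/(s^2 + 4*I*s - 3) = s*(s + 6)/(s + I)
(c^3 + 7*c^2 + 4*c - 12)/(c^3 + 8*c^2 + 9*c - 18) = (c + 2)/(c + 3)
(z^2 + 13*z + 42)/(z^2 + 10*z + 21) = (z + 6)/(z + 3)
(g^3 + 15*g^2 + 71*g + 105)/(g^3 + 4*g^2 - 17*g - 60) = (g + 7)/(g - 4)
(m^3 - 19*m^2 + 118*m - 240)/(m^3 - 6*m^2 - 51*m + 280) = (m - 6)/(m + 7)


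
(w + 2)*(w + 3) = w^2 + 5*w + 6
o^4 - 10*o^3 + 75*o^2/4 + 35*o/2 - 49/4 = (o - 7)*(o - 7/2)*(o - 1/2)*(o + 1)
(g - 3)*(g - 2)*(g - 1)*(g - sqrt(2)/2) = g^4 - 6*g^3 - sqrt(2)*g^3/2 + 3*sqrt(2)*g^2 + 11*g^2 - 11*sqrt(2)*g/2 - 6*g + 3*sqrt(2)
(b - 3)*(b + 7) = b^2 + 4*b - 21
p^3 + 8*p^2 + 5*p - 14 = (p - 1)*(p + 2)*(p + 7)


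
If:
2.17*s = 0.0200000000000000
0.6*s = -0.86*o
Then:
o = -0.01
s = 0.01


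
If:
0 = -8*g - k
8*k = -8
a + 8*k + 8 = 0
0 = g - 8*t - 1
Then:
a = 0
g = 1/8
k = -1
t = -7/64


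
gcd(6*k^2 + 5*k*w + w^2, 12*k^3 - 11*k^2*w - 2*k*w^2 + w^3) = 3*k + w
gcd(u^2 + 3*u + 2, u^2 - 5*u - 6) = u + 1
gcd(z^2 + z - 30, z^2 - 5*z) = z - 5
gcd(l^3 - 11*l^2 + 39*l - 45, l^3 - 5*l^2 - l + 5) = l - 5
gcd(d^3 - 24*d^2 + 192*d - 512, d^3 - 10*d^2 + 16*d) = d - 8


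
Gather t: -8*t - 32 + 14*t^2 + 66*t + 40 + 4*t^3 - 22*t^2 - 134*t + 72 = 4*t^3 - 8*t^2 - 76*t + 80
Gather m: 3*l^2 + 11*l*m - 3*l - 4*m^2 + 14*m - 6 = 3*l^2 - 3*l - 4*m^2 + m*(11*l + 14) - 6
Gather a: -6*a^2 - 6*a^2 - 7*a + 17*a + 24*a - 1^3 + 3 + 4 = -12*a^2 + 34*a + 6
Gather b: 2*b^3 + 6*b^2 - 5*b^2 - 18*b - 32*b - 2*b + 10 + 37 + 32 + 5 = 2*b^3 + b^2 - 52*b + 84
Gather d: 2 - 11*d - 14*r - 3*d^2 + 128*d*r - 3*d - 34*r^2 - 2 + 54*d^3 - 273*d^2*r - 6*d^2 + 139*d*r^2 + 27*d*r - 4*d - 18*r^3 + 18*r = 54*d^3 + d^2*(-273*r - 9) + d*(139*r^2 + 155*r - 18) - 18*r^3 - 34*r^2 + 4*r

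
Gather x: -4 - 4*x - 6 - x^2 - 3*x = -x^2 - 7*x - 10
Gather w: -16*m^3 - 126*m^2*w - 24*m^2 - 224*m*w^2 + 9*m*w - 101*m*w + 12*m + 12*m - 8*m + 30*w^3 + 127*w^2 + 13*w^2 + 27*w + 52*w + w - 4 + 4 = -16*m^3 - 24*m^2 + 16*m + 30*w^3 + w^2*(140 - 224*m) + w*(-126*m^2 - 92*m + 80)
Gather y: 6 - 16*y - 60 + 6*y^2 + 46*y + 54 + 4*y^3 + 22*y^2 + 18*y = 4*y^3 + 28*y^2 + 48*y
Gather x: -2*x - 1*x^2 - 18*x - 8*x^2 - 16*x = -9*x^2 - 36*x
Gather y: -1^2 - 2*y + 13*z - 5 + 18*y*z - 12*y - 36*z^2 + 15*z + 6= y*(18*z - 14) - 36*z^2 + 28*z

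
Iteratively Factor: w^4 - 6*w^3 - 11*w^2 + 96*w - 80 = (w + 4)*(w^3 - 10*w^2 + 29*w - 20) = (w - 5)*(w + 4)*(w^2 - 5*w + 4) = (w - 5)*(w - 4)*(w + 4)*(w - 1)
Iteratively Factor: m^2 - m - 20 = (m - 5)*(m + 4)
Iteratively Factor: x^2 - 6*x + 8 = (x - 2)*(x - 4)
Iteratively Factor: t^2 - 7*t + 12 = (t - 3)*(t - 4)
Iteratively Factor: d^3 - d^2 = (d)*(d^2 - d) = d*(d - 1)*(d)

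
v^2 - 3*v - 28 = (v - 7)*(v + 4)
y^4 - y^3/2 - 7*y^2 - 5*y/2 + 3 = (y - 3)*(y - 1/2)*(y + 1)*(y + 2)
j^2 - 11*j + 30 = (j - 6)*(j - 5)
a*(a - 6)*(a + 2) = a^3 - 4*a^2 - 12*a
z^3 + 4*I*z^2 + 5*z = z*(z - I)*(z + 5*I)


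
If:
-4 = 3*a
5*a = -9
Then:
No Solution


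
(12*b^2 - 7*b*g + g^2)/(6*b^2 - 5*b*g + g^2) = (4*b - g)/(2*b - g)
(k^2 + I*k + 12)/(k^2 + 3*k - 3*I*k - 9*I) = (k + 4*I)/(k + 3)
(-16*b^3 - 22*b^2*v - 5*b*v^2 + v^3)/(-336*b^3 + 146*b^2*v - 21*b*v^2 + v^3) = (2*b^2 + 3*b*v + v^2)/(42*b^2 - 13*b*v + v^2)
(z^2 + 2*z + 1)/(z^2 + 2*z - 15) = (z^2 + 2*z + 1)/(z^2 + 2*z - 15)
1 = 1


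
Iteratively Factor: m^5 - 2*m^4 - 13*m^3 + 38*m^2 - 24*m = (m - 2)*(m^4 - 13*m^2 + 12*m) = m*(m - 2)*(m^3 - 13*m + 12) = m*(m - 2)*(m - 1)*(m^2 + m - 12) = m*(m - 2)*(m - 1)*(m + 4)*(m - 3)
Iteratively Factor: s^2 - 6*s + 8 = (s - 4)*(s - 2)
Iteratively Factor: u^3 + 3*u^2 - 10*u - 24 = (u + 4)*(u^2 - u - 6) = (u - 3)*(u + 4)*(u + 2)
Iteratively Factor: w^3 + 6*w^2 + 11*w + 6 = (w + 3)*(w^2 + 3*w + 2) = (w + 2)*(w + 3)*(w + 1)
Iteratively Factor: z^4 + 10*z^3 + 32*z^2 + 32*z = (z + 4)*(z^3 + 6*z^2 + 8*z) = z*(z + 4)*(z^2 + 6*z + 8) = z*(z + 4)^2*(z + 2)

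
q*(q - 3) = q^2 - 3*q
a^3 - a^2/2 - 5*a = a*(a - 5/2)*(a + 2)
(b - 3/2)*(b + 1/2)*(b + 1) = b^3 - 7*b/4 - 3/4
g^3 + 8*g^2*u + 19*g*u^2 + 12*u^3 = (g + u)*(g + 3*u)*(g + 4*u)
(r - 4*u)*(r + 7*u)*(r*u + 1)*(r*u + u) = r^4*u^2 + 3*r^3*u^3 + r^3*u^2 + r^3*u - 28*r^2*u^4 + 3*r^2*u^3 + 3*r^2*u^2 + r^2*u - 28*r*u^4 - 28*r*u^3 + 3*r*u^2 - 28*u^3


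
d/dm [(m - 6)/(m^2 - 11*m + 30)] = -1/(m^2 - 10*m + 25)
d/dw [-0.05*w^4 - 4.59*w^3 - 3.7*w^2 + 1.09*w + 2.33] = -0.2*w^3 - 13.77*w^2 - 7.4*w + 1.09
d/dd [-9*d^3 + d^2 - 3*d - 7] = -27*d^2 + 2*d - 3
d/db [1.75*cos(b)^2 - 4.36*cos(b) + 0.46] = (4.36 - 3.5*cos(b))*sin(b)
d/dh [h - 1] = 1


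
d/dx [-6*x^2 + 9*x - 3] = 9 - 12*x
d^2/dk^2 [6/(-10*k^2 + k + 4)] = 12*(-100*k^2 + 10*k + (20*k - 1)^2 + 40)/(-10*k^2 + k + 4)^3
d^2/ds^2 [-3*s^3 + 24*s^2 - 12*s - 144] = 48 - 18*s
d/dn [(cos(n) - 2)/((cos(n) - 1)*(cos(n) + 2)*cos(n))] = (-5*cos(n) - 5*cos(2*n) + cos(3*n) + 3)*sin(n)/(2*(cos(n) - 1)^2*(cos(n) + 2)^2*cos(n)^2)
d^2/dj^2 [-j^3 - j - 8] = -6*j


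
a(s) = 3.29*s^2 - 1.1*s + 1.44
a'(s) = 6.58*s - 1.1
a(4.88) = 74.42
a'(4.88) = 31.01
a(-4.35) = 68.48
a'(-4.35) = -29.72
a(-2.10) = 18.26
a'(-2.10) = -14.92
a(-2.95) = 33.32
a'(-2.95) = -20.51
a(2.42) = 18.05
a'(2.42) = 14.82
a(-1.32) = 8.62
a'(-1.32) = -9.79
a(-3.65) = 49.29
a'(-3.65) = -25.12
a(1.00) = 3.63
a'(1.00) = 5.48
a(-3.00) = 34.35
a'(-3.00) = -20.84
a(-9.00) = 277.83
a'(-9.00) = -60.32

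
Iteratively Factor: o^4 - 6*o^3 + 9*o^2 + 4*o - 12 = (o - 3)*(o^3 - 3*o^2 + 4) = (o - 3)*(o + 1)*(o^2 - 4*o + 4) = (o - 3)*(o - 2)*(o + 1)*(o - 2)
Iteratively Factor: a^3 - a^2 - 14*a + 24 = (a - 2)*(a^2 + a - 12) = (a - 2)*(a + 4)*(a - 3)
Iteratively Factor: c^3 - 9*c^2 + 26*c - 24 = (c - 2)*(c^2 - 7*c + 12) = (c - 4)*(c - 2)*(c - 3)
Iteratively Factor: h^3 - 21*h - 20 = (h - 5)*(h^2 + 5*h + 4) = (h - 5)*(h + 1)*(h + 4)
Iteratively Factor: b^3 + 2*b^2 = (b + 2)*(b^2) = b*(b + 2)*(b)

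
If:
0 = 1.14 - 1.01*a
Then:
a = 1.13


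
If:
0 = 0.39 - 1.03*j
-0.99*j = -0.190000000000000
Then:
No Solution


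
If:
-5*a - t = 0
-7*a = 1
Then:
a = -1/7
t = 5/7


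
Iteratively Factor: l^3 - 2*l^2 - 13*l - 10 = (l - 5)*(l^2 + 3*l + 2) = (l - 5)*(l + 1)*(l + 2)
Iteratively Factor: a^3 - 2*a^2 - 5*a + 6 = (a - 1)*(a^2 - a - 6) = (a - 3)*(a - 1)*(a + 2)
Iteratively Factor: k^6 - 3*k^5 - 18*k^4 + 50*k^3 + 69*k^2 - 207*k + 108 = (k - 1)*(k^5 - 2*k^4 - 20*k^3 + 30*k^2 + 99*k - 108) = (k - 1)^2*(k^4 - k^3 - 21*k^2 + 9*k + 108) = (k - 1)^2*(k + 3)*(k^3 - 4*k^2 - 9*k + 36) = (k - 1)^2*(k + 3)^2*(k^2 - 7*k + 12) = (k - 4)*(k - 1)^2*(k + 3)^2*(k - 3)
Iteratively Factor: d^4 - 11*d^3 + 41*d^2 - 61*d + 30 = (d - 2)*(d^3 - 9*d^2 + 23*d - 15) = (d - 2)*(d - 1)*(d^2 - 8*d + 15) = (d - 3)*(d - 2)*(d - 1)*(d - 5)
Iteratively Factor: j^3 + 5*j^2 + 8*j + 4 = (j + 2)*(j^2 + 3*j + 2) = (j + 2)^2*(j + 1)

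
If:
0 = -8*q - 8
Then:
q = -1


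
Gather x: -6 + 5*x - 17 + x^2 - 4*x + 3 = x^2 + x - 20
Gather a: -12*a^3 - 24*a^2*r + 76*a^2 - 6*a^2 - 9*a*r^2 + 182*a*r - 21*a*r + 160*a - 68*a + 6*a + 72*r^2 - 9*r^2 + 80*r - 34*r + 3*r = -12*a^3 + a^2*(70 - 24*r) + a*(-9*r^2 + 161*r + 98) + 63*r^2 + 49*r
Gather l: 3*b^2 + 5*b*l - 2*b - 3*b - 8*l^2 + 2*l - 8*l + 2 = 3*b^2 - 5*b - 8*l^2 + l*(5*b - 6) + 2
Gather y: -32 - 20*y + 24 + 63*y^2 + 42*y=63*y^2 + 22*y - 8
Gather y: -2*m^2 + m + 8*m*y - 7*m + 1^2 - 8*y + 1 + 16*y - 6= -2*m^2 - 6*m + y*(8*m + 8) - 4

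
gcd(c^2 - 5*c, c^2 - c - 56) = 1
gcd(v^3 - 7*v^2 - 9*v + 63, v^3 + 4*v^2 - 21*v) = v - 3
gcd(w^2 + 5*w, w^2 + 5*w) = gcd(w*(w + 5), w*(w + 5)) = w^2 + 5*w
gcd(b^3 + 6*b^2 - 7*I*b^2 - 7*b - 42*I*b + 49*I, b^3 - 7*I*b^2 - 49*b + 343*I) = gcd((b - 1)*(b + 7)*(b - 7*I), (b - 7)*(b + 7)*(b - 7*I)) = b^2 + b*(7 - 7*I) - 49*I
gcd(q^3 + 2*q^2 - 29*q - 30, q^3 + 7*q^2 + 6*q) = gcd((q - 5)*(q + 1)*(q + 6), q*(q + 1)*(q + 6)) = q^2 + 7*q + 6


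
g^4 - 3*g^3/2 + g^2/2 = g^2*(g - 1)*(g - 1/2)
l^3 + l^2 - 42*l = l*(l - 6)*(l + 7)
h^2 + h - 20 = (h - 4)*(h + 5)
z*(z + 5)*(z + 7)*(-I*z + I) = -I*z^4 - 11*I*z^3 - 23*I*z^2 + 35*I*z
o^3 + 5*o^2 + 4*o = o*(o + 1)*(o + 4)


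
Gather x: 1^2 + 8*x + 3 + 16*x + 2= 24*x + 6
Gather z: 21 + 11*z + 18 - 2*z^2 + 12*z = -2*z^2 + 23*z + 39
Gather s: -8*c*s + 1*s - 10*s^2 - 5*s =-10*s^2 + s*(-8*c - 4)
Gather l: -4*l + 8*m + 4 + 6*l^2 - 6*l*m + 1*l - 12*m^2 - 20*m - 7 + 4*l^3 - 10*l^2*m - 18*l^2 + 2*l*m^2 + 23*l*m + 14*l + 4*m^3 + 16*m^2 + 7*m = 4*l^3 + l^2*(-10*m - 12) + l*(2*m^2 + 17*m + 11) + 4*m^3 + 4*m^2 - 5*m - 3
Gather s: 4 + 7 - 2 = 9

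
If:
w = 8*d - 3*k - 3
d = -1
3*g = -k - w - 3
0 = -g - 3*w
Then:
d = -1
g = 6/25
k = -91/25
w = -2/25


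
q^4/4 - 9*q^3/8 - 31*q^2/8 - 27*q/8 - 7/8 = (q/4 + 1/4)*(q - 7)*(q + 1/2)*(q + 1)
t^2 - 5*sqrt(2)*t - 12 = (t - 6*sqrt(2))*(t + sqrt(2))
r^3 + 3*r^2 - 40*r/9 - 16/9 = (r - 4/3)*(r + 1/3)*(r + 4)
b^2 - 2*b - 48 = (b - 8)*(b + 6)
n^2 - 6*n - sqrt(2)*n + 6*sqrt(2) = (n - 6)*(n - sqrt(2))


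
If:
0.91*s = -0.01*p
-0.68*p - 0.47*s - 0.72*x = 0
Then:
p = -1.06692721055203*x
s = 0.0117244748412311*x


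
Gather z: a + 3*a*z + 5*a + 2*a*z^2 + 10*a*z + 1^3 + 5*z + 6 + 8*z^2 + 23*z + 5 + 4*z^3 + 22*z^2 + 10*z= 6*a + 4*z^3 + z^2*(2*a + 30) + z*(13*a + 38) + 12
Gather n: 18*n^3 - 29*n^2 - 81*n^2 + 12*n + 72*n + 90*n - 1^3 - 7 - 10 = 18*n^3 - 110*n^2 + 174*n - 18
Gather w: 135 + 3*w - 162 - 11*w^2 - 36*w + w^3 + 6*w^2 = w^3 - 5*w^2 - 33*w - 27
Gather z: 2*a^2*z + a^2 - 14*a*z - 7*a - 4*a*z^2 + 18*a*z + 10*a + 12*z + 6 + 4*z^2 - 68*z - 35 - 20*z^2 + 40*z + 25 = a^2 + 3*a + z^2*(-4*a - 16) + z*(2*a^2 + 4*a - 16) - 4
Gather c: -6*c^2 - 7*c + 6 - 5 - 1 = -6*c^2 - 7*c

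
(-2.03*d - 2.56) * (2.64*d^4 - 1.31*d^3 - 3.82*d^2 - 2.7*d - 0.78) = -5.3592*d^5 - 4.0991*d^4 + 11.1082*d^3 + 15.2602*d^2 + 8.4954*d + 1.9968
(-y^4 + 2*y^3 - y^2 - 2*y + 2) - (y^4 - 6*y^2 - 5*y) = -2*y^4 + 2*y^3 + 5*y^2 + 3*y + 2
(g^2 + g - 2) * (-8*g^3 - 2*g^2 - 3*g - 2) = -8*g^5 - 10*g^4 + 11*g^3 - g^2 + 4*g + 4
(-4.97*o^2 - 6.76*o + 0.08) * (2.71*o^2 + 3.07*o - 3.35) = -13.4687*o^4 - 33.5775*o^3 - 3.8869*o^2 + 22.8916*o - 0.268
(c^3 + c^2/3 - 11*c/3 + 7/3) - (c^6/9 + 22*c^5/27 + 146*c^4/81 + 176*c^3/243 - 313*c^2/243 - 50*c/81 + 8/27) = -c^6/9 - 22*c^5/27 - 146*c^4/81 + 67*c^3/243 + 394*c^2/243 - 247*c/81 + 55/27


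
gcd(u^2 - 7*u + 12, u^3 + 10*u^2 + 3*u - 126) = u - 3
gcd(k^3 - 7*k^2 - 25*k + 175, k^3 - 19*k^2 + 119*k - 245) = k^2 - 12*k + 35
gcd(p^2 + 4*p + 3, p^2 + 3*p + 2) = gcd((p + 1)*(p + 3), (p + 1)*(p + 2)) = p + 1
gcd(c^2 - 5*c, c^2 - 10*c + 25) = c - 5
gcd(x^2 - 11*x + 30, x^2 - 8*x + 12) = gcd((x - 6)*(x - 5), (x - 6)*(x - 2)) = x - 6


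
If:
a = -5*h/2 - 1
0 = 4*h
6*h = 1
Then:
No Solution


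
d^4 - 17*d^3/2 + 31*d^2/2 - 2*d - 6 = (d - 6)*(d - 2)*(d - 1)*(d + 1/2)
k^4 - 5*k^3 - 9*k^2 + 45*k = k*(k - 5)*(k - 3)*(k + 3)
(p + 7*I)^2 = p^2 + 14*I*p - 49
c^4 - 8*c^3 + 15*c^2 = c^2*(c - 5)*(c - 3)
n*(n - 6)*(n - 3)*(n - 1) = n^4 - 10*n^3 + 27*n^2 - 18*n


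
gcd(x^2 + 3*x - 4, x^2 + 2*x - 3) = x - 1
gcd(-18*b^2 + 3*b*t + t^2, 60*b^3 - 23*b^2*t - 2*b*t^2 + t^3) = -3*b + t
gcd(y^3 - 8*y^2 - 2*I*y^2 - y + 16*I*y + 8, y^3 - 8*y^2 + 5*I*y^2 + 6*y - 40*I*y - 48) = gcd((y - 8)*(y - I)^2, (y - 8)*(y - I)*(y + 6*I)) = y^2 + y*(-8 - I) + 8*I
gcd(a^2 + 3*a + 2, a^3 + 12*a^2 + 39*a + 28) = a + 1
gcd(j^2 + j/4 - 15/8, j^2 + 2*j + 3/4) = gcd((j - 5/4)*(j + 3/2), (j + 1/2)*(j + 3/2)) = j + 3/2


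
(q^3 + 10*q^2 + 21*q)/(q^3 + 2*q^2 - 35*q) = (q + 3)/(q - 5)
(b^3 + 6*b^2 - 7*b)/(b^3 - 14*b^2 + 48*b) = (b^2 + 6*b - 7)/(b^2 - 14*b + 48)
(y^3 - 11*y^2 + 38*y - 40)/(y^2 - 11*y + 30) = (y^2 - 6*y + 8)/(y - 6)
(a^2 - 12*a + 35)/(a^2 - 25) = (a - 7)/(a + 5)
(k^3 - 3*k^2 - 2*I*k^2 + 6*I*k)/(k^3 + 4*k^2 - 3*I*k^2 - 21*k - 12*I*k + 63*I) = k*(k - 2*I)/(k^2 + k*(7 - 3*I) - 21*I)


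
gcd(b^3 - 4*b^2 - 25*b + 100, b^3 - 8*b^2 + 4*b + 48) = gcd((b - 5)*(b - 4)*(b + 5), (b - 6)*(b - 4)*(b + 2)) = b - 4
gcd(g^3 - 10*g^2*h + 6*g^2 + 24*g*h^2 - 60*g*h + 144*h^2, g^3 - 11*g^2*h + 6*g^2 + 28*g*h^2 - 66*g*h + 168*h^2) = g^2 - 4*g*h + 6*g - 24*h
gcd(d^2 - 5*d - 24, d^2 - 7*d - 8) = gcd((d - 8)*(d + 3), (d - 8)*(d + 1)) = d - 8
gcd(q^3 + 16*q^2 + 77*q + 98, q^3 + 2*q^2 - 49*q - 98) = q^2 + 9*q + 14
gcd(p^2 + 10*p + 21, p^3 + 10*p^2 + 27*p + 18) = p + 3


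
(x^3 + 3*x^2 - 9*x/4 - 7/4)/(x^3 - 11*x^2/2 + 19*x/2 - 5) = (4*x^2 + 16*x + 7)/(2*(2*x^2 - 9*x + 10))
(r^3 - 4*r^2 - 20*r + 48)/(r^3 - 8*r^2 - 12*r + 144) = (r - 2)/(r - 6)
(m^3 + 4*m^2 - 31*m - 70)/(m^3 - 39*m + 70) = (m + 2)/(m - 2)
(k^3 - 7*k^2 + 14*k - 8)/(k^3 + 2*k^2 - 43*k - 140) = (k^3 - 7*k^2 + 14*k - 8)/(k^3 + 2*k^2 - 43*k - 140)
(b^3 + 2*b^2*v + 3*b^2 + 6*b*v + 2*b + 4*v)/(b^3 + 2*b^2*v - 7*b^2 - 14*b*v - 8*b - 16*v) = (b + 2)/(b - 8)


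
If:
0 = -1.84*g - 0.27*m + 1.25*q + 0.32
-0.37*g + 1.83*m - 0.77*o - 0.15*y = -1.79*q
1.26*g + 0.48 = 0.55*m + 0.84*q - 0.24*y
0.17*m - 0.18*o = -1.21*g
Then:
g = 0.118291169117818*y + 0.334245278244139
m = 0.331923614100474*y + 0.960983059368235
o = 1.10866293905356*y + 3.15446614871116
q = 0.24582010158713*y + 0.443581390398912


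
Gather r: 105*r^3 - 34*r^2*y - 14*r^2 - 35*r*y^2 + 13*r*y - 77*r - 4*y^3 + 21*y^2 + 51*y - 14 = 105*r^3 + r^2*(-34*y - 14) + r*(-35*y^2 + 13*y - 77) - 4*y^3 + 21*y^2 + 51*y - 14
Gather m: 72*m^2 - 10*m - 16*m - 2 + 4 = 72*m^2 - 26*m + 2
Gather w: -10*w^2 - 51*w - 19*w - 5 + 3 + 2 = -10*w^2 - 70*w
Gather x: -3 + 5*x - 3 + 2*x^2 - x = 2*x^2 + 4*x - 6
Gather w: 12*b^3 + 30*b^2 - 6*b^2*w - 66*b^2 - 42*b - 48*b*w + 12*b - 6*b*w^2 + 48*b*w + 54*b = 12*b^3 - 6*b^2*w - 36*b^2 - 6*b*w^2 + 24*b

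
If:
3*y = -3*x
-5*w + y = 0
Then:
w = y/5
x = -y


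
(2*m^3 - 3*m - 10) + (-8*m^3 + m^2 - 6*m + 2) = -6*m^3 + m^2 - 9*m - 8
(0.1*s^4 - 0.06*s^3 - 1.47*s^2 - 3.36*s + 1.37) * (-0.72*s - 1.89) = -0.072*s^5 - 0.1458*s^4 + 1.1718*s^3 + 5.1975*s^2 + 5.364*s - 2.5893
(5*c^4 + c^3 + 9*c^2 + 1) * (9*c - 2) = 45*c^5 - c^4 + 79*c^3 - 18*c^2 + 9*c - 2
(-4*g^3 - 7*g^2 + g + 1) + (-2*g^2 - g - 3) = -4*g^3 - 9*g^2 - 2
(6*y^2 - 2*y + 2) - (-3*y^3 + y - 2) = 3*y^3 + 6*y^2 - 3*y + 4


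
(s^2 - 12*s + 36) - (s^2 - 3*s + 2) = 34 - 9*s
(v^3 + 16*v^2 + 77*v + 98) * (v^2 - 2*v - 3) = v^5 + 14*v^4 + 42*v^3 - 104*v^2 - 427*v - 294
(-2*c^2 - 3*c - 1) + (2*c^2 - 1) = -3*c - 2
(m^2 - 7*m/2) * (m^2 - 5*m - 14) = m^4 - 17*m^3/2 + 7*m^2/2 + 49*m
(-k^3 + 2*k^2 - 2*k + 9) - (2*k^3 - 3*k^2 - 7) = -3*k^3 + 5*k^2 - 2*k + 16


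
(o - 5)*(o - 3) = o^2 - 8*o + 15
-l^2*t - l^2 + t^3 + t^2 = (-l + t)*(l + t)*(t + 1)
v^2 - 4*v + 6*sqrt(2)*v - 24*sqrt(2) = (v - 4)*(v + 6*sqrt(2))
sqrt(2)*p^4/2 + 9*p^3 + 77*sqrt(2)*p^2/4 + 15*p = p*(p + 5*sqrt(2)/2)*(p + 6*sqrt(2))*(sqrt(2)*p/2 + 1/2)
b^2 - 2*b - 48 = (b - 8)*(b + 6)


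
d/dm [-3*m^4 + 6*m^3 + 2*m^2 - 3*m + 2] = -12*m^3 + 18*m^2 + 4*m - 3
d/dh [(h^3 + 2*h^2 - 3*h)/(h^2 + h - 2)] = (h^2 + 4*h + 6)/(h^2 + 4*h + 4)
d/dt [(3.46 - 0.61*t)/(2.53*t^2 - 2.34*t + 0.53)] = (1.5433*t^2 - 17.5076*t + 7.7731)/(6.4009*t^4 - 11.8404*t^3 + 8.1574*t^2 - 2.4804*t + 0.2809)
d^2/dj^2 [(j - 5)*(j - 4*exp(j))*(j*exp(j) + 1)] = j^3*exp(j) - 16*j^2*exp(2*j) + j^2*exp(j) + 48*j*exp(2*j) - 18*j*exp(j) + 72*exp(2*j) + 2*exp(j) + 2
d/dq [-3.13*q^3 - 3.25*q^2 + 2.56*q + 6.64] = -9.39*q^2 - 6.5*q + 2.56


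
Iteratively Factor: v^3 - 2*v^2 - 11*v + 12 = (v - 1)*(v^2 - v - 12) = (v - 4)*(v - 1)*(v + 3)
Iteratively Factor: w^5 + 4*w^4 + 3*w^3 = (w)*(w^4 + 4*w^3 + 3*w^2) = w^2*(w^3 + 4*w^2 + 3*w) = w^2*(w + 3)*(w^2 + w) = w^3*(w + 3)*(w + 1)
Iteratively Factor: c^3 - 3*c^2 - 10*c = (c - 5)*(c^2 + 2*c) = c*(c - 5)*(c + 2)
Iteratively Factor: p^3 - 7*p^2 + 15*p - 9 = (p - 3)*(p^2 - 4*p + 3) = (p - 3)^2*(p - 1)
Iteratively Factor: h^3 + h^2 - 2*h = (h + 2)*(h^2 - h) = (h - 1)*(h + 2)*(h)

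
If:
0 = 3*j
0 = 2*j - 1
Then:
No Solution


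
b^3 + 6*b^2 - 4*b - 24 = (b - 2)*(b + 2)*(b + 6)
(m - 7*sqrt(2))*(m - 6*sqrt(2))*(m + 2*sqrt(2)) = m^3 - 11*sqrt(2)*m^2 + 32*m + 168*sqrt(2)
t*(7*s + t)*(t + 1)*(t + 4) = 7*s*t^3 + 35*s*t^2 + 28*s*t + t^4 + 5*t^3 + 4*t^2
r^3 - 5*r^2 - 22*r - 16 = (r - 8)*(r + 1)*(r + 2)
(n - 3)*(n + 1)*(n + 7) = n^3 + 5*n^2 - 17*n - 21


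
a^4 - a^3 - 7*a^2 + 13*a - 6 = (a - 2)*(a - 1)^2*(a + 3)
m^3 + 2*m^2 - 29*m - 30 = (m - 5)*(m + 1)*(m + 6)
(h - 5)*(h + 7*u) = h^2 + 7*h*u - 5*h - 35*u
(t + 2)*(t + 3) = t^2 + 5*t + 6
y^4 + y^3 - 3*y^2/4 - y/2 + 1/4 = (y - 1/2)^2*(y + 1)^2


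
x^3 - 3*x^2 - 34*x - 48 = (x - 8)*(x + 2)*(x + 3)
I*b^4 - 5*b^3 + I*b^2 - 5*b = b*(b + I)*(b + 5*I)*(I*b + 1)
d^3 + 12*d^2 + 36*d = d*(d + 6)^2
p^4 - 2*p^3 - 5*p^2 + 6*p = p*(p - 3)*(p - 1)*(p + 2)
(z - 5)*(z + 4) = z^2 - z - 20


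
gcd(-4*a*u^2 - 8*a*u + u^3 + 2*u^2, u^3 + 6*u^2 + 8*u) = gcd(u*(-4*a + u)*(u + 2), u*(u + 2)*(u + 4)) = u^2 + 2*u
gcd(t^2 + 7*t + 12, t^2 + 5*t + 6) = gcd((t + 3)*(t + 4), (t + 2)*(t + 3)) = t + 3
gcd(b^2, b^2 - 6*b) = b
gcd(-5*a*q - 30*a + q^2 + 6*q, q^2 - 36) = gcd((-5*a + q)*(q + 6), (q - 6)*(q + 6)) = q + 6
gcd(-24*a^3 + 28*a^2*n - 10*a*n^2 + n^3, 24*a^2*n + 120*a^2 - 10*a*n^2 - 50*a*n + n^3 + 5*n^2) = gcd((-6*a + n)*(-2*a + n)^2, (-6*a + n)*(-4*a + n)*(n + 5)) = 6*a - n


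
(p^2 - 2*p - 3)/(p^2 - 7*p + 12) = (p + 1)/(p - 4)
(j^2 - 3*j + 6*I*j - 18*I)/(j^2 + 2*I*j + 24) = (j - 3)/(j - 4*I)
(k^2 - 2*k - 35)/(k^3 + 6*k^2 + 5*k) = (k - 7)/(k*(k + 1))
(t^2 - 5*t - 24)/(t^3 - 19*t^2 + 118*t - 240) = (t + 3)/(t^2 - 11*t + 30)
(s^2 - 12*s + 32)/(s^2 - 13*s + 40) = (s - 4)/(s - 5)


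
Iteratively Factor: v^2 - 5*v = (v - 5)*(v)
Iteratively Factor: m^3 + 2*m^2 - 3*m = (m + 3)*(m^2 - m) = m*(m + 3)*(m - 1)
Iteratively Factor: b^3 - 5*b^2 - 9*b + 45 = (b - 5)*(b^2 - 9) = (b - 5)*(b - 3)*(b + 3)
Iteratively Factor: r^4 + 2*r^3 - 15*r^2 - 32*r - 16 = (r + 1)*(r^3 + r^2 - 16*r - 16) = (r - 4)*(r + 1)*(r^2 + 5*r + 4) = (r - 4)*(r + 1)*(r + 4)*(r + 1)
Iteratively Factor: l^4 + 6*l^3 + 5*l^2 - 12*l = (l + 3)*(l^3 + 3*l^2 - 4*l) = l*(l + 3)*(l^2 + 3*l - 4) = l*(l + 3)*(l + 4)*(l - 1)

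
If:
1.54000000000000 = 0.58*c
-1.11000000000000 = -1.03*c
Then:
No Solution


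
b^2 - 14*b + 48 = (b - 8)*(b - 6)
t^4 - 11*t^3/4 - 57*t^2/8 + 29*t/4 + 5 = (t - 4)*(t - 5/4)*(t + 1/2)*(t + 2)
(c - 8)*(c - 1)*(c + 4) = c^3 - 5*c^2 - 28*c + 32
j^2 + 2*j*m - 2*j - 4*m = (j - 2)*(j + 2*m)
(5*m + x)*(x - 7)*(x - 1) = 5*m*x^2 - 40*m*x + 35*m + x^3 - 8*x^2 + 7*x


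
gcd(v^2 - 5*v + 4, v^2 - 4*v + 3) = v - 1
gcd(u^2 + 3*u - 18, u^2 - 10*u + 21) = u - 3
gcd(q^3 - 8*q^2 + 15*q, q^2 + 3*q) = q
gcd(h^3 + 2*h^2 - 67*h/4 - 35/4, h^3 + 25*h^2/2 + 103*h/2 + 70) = h + 5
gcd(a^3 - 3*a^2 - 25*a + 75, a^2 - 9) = a - 3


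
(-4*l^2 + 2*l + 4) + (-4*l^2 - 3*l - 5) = -8*l^2 - l - 1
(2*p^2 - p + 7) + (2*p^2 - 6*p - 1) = 4*p^2 - 7*p + 6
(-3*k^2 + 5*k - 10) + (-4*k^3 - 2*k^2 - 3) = -4*k^3 - 5*k^2 + 5*k - 13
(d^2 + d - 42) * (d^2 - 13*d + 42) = d^4 - 12*d^3 - 13*d^2 + 588*d - 1764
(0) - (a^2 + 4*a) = -a^2 - 4*a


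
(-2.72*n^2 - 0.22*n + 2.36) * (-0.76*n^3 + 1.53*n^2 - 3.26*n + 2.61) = 2.0672*n^5 - 3.9944*n^4 + 6.737*n^3 - 2.7712*n^2 - 8.2678*n + 6.1596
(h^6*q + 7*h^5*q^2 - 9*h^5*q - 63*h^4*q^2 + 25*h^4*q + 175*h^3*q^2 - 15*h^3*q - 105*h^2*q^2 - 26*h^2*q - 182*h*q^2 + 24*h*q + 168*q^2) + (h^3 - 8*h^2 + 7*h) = h^6*q + 7*h^5*q^2 - 9*h^5*q - 63*h^4*q^2 + 25*h^4*q + 175*h^3*q^2 - 15*h^3*q + h^3 - 105*h^2*q^2 - 26*h^2*q - 8*h^2 - 182*h*q^2 + 24*h*q + 7*h + 168*q^2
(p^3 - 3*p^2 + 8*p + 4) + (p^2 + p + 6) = p^3 - 2*p^2 + 9*p + 10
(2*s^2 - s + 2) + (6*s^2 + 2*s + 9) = 8*s^2 + s + 11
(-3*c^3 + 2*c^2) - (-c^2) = -3*c^3 + 3*c^2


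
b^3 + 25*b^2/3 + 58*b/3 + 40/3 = (b + 4/3)*(b + 2)*(b + 5)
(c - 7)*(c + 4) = c^2 - 3*c - 28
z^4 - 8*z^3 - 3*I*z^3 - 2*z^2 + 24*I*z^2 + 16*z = z*(z - 8)*(z - 2*I)*(z - I)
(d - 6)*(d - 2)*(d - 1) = d^3 - 9*d^2 + 20*d - 12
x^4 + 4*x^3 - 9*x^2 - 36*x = x*(x - 3)*(x + 3)*(x + 4)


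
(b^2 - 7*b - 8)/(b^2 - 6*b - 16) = (b + 1)/(b + 2)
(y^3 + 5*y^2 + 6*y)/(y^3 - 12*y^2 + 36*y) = (y^2 + 5*y + 6)/(y^2 - 12*y + 36)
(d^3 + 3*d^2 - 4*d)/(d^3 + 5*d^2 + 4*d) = (d - 1)/(d + 1)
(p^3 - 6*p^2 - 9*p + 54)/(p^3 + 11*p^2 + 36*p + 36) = (p^2 - 9*p + 18)/(p^2 + 8*p + 12)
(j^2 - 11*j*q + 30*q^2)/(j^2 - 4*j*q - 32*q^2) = (-j^2 + 11*j*q - 30*q^2)/(-j^2 + 4*j*q + 32*q^2)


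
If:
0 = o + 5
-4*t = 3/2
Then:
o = -5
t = -3/8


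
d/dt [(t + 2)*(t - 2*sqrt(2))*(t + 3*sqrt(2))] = 3*t^2 + 2*sqrt(2)*t + 4*t - 12 + 2*sqrt(2)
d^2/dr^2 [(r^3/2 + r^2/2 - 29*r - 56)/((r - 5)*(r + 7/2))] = 42*(-7*r^3 - 39*r^2 - 309*r - 73)/(8*r^6 - 36*r^5 - 366*r^4 + 1233*r^3 + 6405*r^2 - 11025*r - 42875)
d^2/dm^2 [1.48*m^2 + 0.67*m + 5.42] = 2.96000000000000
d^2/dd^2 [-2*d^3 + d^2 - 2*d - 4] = 2 - 12*d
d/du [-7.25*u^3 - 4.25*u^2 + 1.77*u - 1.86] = -21.75*u^2 - 8.5*u + 1.77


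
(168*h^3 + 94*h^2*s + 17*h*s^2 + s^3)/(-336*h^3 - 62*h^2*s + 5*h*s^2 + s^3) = (4*h + s)/(-8*h + s)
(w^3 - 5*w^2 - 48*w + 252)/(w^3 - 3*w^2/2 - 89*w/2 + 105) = 2*(w - 6)/(2*w - 5)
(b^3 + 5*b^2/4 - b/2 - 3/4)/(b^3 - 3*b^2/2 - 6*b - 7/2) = (4*b - 3)/(2*(2*b - 7))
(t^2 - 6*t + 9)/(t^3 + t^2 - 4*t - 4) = (t^2 - 6*t + 9)/(t^3 + t^2 - 4*t - 4)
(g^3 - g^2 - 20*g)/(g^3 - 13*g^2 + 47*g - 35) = g*(g + 4)/(g^2 - 8*g + 7)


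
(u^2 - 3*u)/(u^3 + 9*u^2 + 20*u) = (u - 3)/(u^2 + 9*u + 20)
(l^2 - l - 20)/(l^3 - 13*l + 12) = (l - 5)/(l^2 - 4*l + 3)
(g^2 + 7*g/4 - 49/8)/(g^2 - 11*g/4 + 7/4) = (g + 7/2)/(g - 1)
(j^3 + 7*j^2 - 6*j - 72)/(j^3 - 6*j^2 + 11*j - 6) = (j^2 + 10*j + 24)/(j^2 - 3*j + 2)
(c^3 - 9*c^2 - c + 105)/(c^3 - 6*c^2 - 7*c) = (c^2 - 2*c - 15)/(c*(c + 1))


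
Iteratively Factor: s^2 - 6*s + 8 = (s - 2)*(s - 4)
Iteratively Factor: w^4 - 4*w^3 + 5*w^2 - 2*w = (w - 1)*(w^3 - 3*w^2 + 2*w) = w*(w - 1)*(w^2 - 3*w + 2) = w*(w - 2)*(w - 1)*(w - 1)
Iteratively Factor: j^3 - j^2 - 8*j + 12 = (j - 2)*(j^2 + j - 6) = (j - 2)^2*(j + 3)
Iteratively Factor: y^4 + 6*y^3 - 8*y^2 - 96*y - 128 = (y + 2)*(y^3 + 4*y^2 - 16*y - 64) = (y + 2)*(y + 4)*(y^2 - 16) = (y - 4)*(y + 2)*(y + 4)*(y + 4)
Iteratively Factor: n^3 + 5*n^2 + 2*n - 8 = (n - 1)*(n^2 + 6*n + 8) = (n - 1)*(n + 2)*(n + 4)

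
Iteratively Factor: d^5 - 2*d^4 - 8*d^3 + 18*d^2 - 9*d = (d - 3)*(d^4 + d^3 - 5*d^2 + 3*d) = d*(d - 3)*(d^3 + d^2 - 5*d + 3) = d*(d - 3)*(d + 3)*(d^2 - 2*d + 1) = d*(d - 3)*(d - 1)*(d + 3)*(d - 1)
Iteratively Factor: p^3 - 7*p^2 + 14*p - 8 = (p - 1)*(p^2 - 6*p + 8) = (p - 2)*(p - 1)*(p - 4)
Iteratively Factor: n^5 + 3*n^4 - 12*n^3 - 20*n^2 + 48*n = (n)*(n^4 + 3*n^3 - 12*n^2 - 20*n + 48) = n*(n - 2)*(n^3 + 5*n^2 - 2*n - 24) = n*(n - 2)*(n + 4)*(n^2 + n - 6) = n*(n - 2)*(n + 3)*(n + 4)*(n - 2)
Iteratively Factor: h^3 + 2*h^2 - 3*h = (h + 3)*(h^2 - h) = h*(h + 3)*(h - 1)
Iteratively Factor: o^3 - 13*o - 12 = (o - 4)*(o^2 + 4*o + 3) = (o - 4)*(o + 3)*(o + 1)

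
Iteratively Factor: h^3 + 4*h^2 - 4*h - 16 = (h + 2)*(h^2 + 2*h - 8) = (h + 2)*(h + 4)*(h - 2)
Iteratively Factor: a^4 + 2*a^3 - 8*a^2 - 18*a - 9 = (a + 3)*(a^3 - a^2 - 5*a - 3) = (a + 1)*(a + 3)*(a^2 - 2*a - 3) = (a + 1)^2*(a + 3)*(a - 3)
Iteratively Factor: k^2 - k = (k)*(k - 1)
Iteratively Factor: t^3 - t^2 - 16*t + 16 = (t - 4)*(t^2 + 3*t - 4) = (t - 4)*(t + 4)*(t - 1)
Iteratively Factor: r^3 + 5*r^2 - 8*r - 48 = (r - 3)*(r^2 + 8*r + 16) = (r - 3)*(r + 4)*(r + 4)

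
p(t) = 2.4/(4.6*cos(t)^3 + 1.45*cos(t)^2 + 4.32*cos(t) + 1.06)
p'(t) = 2.4*(13.8*sin(t)*cos(t)^2 + 2.9*sin(t)*cos(t) + 4.32*sin(t))/(4.6*cos(t)^3 + 1.45*cos(t)^2 + 4.32*cos(t) + 1.06)^2 = (33.12*cos(t)^2 + 6.96*cos(t) + 10.368)*sin(t)/(4.6*cos(t)^3 + 1.45*cos(t)^2 + 4.32*cos(t) + 1.06)^2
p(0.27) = 0.22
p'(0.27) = 0.11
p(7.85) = 2.23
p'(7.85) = 8.96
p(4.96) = 1.06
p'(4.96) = -2.64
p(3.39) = -0.40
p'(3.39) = -0.24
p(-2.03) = -2.47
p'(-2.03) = -13.13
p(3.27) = -0.38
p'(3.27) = -0.12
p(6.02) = 0.22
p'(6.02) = -0.11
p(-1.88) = -9.60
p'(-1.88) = -172.59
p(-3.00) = -0.38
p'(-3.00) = -0.13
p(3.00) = -0.38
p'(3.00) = 0.13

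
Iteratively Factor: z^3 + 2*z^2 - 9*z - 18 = (z + 3)*(z^2 - z - 6) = (z + 2)*(z + 3)*(z - 3)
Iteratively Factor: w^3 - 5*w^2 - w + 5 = (w - 1)*(w^2 - 4*w - 5) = (w - 5)*(w - 1)*(w + 1)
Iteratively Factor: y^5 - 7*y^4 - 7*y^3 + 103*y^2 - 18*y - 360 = (y - 4)*(y^4 - 3*y^3 - 19*y^2 + 27*y + 90) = (y - 4)*(y + 3)*(y^3 - 6*y^2 - y + 30) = (y - 5)*(y - 4)*(y + 3)*(y^2 - y - 6) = (y - 5)*(y - 4)*(y - 3)*(y + 3)*(y + 2)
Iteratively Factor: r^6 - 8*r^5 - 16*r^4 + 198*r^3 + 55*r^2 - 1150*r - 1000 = (r - 5)*(r^5 - 3*r^4 - 31*r^3 + 43*r^2 + 270*r + 200) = (r - 5)^2*(r^4 + 2*r^3 - 21*r^2 - 62*r - 40) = (r - 5)^2*(r + 4)*(r^3 - 2*r^2 - 13*r - 10) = (r - 5)^2*(r + 1)*(r + 4)*(r^2 - 3*r - 10) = (r - 5)^3*(r + 1)*(r + 4)*(r + 2)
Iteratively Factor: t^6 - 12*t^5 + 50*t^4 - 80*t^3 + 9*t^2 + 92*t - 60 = (t - 1)*(t^5 - 11*t^4 + 39*t^3 - 41*t^2 - 32*t + 60) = (t - 3)*(t - 1)*(t^4 - 8*t^3 + 15*t^2 + 4*t - 20) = (t - 3)*(t - 2)*(t - 1)*(t^3 - 6*t^2 + 3*t + 10) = (t - 3)*(t - 2)*(t - 1)*(t + 1)*(t^2 - 7*t + 10) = (t - 3)*(t - 2)^2*(t - 1)*(t + 1)*(t - 5)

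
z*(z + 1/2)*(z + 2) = z^3 + 5*z^2/2 + z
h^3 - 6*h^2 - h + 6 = (h - 6)*(h - 1)*(h + 1)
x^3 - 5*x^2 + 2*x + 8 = (x - 4)*(x - 2)*(x + 1)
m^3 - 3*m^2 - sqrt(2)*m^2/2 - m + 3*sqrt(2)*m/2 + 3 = (m - 3)*(m - sqrt(2))*(m + sqrt(2)/2)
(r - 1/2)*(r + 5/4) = r^2 + 3*r/4 - 5/8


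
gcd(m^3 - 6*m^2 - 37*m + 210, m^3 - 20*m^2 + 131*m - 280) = m^2 - 12*m + 35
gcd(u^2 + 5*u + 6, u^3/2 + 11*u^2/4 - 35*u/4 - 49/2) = u + 2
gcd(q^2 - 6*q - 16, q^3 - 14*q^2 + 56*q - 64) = q - 8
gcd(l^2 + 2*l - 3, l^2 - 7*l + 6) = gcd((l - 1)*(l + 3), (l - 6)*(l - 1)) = l - 1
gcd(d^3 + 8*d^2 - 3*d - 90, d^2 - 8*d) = 1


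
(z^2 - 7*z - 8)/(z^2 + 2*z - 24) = (z^2 - 7*z - 8)/(z^2 + 2*z - 24)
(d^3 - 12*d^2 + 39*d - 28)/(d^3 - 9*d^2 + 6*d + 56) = (d - 1)/(d + 2)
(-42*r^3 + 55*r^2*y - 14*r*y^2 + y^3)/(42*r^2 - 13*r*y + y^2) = -r + y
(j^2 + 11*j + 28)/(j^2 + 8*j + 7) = (j + 4)/(j + 1)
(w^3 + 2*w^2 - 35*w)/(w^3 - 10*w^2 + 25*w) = (w + 7)/(w - 5)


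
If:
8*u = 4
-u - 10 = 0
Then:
No Solution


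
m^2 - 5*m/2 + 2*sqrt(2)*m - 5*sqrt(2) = (m - 5/2)*(m + 2*sqrt(2))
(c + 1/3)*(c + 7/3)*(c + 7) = c^3 + 29*c^2/3 + 175*c/9 + 49/9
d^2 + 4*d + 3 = (d + 1)*(d + 3)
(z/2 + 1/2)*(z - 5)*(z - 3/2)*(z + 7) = z^4/2 + 3*z^3/4 - 75*z^2/4 + 29*z/4 + 105/4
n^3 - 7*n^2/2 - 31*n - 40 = (n - 8)*(n + 2)*(n + 5/2)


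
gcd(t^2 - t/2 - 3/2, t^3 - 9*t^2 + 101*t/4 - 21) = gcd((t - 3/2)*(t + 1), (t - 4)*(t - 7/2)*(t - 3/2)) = t - 3/2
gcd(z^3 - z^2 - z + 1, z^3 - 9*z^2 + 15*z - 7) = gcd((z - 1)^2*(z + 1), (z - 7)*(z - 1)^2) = z^2 - 2*z + 1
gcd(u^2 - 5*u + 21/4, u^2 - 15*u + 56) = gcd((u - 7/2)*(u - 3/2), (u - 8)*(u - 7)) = 1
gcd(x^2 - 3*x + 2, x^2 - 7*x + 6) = x - 1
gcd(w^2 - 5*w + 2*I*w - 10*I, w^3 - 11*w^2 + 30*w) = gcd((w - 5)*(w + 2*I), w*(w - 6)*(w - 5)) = w - 5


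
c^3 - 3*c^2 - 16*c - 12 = (c - 6)*(c + 1)*(c + 2)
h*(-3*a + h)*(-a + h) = 3*a^2*h - 4*a*h^2 + h^3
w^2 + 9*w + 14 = (w + 2)*(w + 7)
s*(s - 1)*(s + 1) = s^3 - s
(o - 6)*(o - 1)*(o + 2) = o^3 - 5*o^2 - 8*o + 12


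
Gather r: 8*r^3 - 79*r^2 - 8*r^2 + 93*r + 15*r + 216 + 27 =8*r^3 - 87*r^2 + 108*r + 243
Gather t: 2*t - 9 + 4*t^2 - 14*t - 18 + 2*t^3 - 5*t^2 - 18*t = 2*t^3 - t^2 - 30*t - 27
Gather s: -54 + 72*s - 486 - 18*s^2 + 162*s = -18*s^2 + 234*s - 540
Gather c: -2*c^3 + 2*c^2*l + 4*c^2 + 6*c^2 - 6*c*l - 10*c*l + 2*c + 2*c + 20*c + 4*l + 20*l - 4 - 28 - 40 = -2*c^3 + c^2*(2*l + 10) + c*(24 - 16*l) + 24*l - 72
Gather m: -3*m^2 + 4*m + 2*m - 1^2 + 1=-3*m^2 + 6*m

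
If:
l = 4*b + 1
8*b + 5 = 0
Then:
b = -5/8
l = -3/2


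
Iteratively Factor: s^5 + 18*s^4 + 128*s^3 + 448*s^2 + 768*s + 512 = (s + 4)*(s^4 + 14*s^3 + 72*s^2 + 160*s + 128) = (s + 4)^2*(s^3 + 10*s^2 + 32*s + 32) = (s + 4)^3*(s^2 + 6*s + 8) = (s + 2)*(s + 4)^3*(s + 4)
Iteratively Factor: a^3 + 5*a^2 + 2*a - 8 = (a - 1)*(a^2 + 6*a + 8) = (a - 1)*(a + 2)*(a + 4)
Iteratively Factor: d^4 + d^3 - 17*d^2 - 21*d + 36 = (d - 4)*(d^3 + 5*d^2 + 3*d - 9) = (d - 4)*(d + 3)*(d^2 + 2*d - 3) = (d - 4)*(d + 3)^2*(d - 1)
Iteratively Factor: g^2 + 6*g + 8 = (g + 4)*(g + 2)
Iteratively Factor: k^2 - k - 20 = (k + 4)*(k - 5)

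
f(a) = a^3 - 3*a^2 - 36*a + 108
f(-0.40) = 121.86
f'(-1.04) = -26.52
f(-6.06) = -6.56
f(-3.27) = 158.68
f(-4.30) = 127.82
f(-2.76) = 163.48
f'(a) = 3*a^2 - 6*a - 36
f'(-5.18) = 75.58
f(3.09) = -2.38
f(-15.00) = -3402.00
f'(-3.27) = 15.70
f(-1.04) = 141.07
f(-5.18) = 74.99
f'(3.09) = -25.90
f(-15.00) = -3402.00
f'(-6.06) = 110.53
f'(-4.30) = 45.27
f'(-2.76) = 3.41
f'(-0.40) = -33.12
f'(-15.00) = 729.00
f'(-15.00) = 729.00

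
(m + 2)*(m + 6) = m^2 + 8*m + 12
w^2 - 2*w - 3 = (w - 3)*(w + 1)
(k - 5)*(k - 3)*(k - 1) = k^3 - 9*k^2 + 23*k - 15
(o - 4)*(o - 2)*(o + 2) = o^3 - 4*o^2 - 4*o + 16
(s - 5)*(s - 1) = s^2 - 6*s + 5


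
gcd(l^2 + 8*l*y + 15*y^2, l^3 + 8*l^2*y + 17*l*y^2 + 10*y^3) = l + 5*y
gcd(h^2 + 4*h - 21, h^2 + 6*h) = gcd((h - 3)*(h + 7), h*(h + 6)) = 1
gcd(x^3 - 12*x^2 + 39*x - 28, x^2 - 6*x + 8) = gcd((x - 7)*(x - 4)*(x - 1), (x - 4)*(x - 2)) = x - 4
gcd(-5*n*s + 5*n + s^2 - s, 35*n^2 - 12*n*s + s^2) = -5*n + s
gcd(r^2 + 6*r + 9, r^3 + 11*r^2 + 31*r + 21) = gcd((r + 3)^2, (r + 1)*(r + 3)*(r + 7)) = r + 3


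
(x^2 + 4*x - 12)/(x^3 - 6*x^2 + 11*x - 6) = (x + 6)/(x^2 - 4*x + 3)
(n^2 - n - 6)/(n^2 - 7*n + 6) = (n^2 - n - 6)/(n^2 - 7*n + 6)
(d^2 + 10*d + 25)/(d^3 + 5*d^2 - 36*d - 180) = (d + 5)/(d^2 - 36)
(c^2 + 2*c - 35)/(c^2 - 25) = (c + 7)/(c + 5)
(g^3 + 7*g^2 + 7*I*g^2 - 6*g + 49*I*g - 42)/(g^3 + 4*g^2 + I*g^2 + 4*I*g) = (g^2 + g*(7 + 6*I) + 42*I)/(g*(g + 4))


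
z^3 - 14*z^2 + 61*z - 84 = (z - 7)*(z - 4)*(z - 3)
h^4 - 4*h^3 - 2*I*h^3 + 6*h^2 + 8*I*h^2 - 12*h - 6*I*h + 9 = (h - 3)*(h - 1)*(h - 3*I)*(h + I)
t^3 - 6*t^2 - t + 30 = (t - 5)*(t - 3)*(t + 2)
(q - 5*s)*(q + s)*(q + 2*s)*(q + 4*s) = q^4 + 2*q^3*s - 21*q^2*s^2 - 62*q*s^3 - 40*s^4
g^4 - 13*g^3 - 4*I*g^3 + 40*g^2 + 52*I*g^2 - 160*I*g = g*(g - 8)*(g - 5)*(g - 4*I)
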